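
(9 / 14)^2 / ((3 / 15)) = 405/196 = 2.07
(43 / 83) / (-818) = -43/67894 = 0.00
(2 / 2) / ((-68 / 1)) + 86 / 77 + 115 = 607911/5236 = 116.10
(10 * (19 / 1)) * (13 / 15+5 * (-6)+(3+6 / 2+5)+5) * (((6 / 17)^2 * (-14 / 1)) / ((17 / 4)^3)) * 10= 804894720/1419857 = 566.88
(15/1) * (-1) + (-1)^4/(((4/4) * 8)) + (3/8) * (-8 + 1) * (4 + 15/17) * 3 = -1813/34 = -53.32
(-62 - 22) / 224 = -0.38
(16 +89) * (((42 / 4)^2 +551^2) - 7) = 127555785/4 = 31888946.25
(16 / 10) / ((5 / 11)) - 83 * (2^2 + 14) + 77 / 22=-74349/50 = -1486.98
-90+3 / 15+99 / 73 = -32282/365 = -88.44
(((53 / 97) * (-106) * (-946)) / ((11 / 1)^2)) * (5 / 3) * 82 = 198090680/3201 = 61884.00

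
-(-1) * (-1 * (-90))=90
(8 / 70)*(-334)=-1336/35 = -38.17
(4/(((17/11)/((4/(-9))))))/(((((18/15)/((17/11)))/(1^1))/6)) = -80/9 = -8.89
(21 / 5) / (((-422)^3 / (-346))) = 3633/187878620 = 0.00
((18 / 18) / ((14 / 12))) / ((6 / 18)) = 18/7 = 2.57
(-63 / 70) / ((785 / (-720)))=648/785 = 0.83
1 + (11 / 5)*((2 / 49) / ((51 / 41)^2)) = 674227/637245 = 1.06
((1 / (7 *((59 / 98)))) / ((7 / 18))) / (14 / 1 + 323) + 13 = 258515/19883 = 13.00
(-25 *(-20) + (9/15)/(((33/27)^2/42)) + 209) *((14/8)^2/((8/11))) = 21518399/7040 = 3056.59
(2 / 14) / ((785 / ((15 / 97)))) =3/106603 = 0.00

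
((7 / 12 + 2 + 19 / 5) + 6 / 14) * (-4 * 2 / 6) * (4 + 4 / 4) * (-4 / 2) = 5722/63 = 90.83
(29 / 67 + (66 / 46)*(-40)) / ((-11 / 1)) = 5.18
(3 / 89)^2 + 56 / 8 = 55456/7921 = 7.00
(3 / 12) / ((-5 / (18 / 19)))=-0.05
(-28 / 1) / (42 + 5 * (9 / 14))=-0.62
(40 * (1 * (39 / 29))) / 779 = 1560/22591 = 0.07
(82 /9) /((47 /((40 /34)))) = 1640/7191 = 0.23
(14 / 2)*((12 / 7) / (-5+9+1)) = 12/5 = 2.40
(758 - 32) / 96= 121/16 = 7.56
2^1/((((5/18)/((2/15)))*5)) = 24/125 = 0.19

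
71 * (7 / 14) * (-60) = -2130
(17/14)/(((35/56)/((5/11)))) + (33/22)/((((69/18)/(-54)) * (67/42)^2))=-7.42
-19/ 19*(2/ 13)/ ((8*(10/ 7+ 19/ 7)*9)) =-7/13572 = 0.00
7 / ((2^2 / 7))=49/4 = 12.25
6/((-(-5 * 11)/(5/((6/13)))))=13/11 = 1.18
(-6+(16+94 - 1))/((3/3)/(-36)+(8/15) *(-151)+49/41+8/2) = -760140/556201 = -1.37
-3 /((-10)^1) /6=1/20 = 0.05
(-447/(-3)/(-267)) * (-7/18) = 1043/4806 = 0.22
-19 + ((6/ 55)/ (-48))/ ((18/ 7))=-150487/7920 = -19.00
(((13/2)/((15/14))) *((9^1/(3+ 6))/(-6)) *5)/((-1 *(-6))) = -91/108 = -0.84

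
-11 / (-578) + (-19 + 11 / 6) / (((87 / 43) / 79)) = -670.27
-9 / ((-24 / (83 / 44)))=249/352 = 0.71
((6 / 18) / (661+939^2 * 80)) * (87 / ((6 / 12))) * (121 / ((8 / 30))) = 52635/141076682 = 0.00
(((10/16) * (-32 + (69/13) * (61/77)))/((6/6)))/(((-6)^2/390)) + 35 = -566215/3696 = -153.20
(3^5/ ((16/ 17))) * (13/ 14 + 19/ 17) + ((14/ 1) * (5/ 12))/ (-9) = 3191287/6048 = 527.66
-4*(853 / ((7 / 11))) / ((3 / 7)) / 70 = -18766/105 = -178.72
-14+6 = -8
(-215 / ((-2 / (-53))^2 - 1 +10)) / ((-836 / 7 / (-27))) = -22828743/4227652 = -5.40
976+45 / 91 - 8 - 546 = 38447/91 = 422.49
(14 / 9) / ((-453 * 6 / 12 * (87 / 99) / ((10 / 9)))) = -3080/354699 = -0.01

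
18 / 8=9/4 = 2.25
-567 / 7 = -81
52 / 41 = 1.27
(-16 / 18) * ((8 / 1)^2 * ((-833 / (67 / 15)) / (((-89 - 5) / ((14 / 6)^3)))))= -365720320/255069 = -1433.81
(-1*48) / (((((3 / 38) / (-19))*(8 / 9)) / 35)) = 454860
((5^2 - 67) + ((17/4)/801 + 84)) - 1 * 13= 92933/3204 = 29.01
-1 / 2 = -0.50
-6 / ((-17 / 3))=18/17 = 1.06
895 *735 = 657825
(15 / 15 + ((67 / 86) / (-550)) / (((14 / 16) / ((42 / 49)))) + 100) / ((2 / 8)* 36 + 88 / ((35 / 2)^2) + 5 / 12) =702253452/67472977 = 10.41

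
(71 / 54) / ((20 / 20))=71/54 = 1.31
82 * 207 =16974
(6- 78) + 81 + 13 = 22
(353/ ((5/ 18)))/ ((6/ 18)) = 19062/5 = 3812.40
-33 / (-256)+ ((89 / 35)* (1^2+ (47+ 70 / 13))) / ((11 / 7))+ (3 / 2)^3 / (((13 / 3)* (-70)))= 110835581/1281280 = 86.50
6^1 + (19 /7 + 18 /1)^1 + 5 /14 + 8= 491/14 = 35.07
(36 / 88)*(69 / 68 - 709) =-433287/1496 = -289.63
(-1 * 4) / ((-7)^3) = 4/343 = 0.01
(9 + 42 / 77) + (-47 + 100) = 688/11 = 62.55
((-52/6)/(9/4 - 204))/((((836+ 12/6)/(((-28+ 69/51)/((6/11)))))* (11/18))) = -7852/1916087 = 0.00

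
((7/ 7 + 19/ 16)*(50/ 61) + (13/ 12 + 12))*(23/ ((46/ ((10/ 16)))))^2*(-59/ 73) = -32124025/27359232 = -1.17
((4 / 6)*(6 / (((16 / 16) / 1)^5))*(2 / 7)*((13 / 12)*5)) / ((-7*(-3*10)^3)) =13/396900 = 0.00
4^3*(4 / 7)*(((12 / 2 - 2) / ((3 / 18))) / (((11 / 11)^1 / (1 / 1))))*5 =4388.57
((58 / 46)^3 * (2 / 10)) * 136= 3316904/60835 = 54.52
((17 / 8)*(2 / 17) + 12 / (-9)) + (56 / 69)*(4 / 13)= -997/1196 = -0.83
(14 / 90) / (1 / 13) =91/45 = 2.02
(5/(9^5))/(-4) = -5/236196 = 0.00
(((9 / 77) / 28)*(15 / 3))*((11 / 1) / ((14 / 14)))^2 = 495/196 = 2.53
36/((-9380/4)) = -36/2345 = -0.02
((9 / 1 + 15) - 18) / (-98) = -0.06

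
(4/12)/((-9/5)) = -5/27 = -0.19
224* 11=2464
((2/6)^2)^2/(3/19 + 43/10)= 190/68607 = 0.00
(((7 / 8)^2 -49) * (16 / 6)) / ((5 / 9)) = -9261/40 = -231.52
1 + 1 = 2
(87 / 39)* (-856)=-24824/13 = -1909.54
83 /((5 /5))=83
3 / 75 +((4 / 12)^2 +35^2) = 275659/225 = 1225.15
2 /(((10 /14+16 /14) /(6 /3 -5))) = -42/13 = -3.23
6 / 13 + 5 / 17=167/221 = 0.76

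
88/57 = 1.54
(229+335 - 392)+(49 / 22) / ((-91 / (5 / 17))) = 836229/4862 = 171.99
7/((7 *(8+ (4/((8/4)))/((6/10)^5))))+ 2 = 16631/8194 = 2.03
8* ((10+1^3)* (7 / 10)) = 308/5 = 61.60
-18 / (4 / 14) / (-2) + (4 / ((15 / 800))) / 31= 7139/186 = 38.38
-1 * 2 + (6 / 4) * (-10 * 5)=-77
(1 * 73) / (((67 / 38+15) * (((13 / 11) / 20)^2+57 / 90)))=402784800/58901479 = 6.84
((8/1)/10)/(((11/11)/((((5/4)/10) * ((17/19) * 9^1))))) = 0.81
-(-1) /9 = 1/9 = 0.11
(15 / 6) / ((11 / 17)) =85/22 = 3.86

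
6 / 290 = 3/145 = 0.02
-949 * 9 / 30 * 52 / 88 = -37011/220 = -168.23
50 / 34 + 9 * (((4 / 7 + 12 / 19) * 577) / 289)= 887405/38437 = 23.09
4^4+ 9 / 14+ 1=3607/14 = 257.64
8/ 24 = 1/3 = 0.33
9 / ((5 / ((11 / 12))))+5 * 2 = 233/20 = 11.65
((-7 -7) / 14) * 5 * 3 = -15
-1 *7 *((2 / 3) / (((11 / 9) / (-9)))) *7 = 2646/11 = 240.55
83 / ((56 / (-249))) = -20667/56 = -369.05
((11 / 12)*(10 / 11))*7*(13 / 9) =455/54 = 8.43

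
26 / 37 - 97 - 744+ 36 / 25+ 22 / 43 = -33345199/39775 = -838.35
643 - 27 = 616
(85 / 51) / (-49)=-5/147 = -0.03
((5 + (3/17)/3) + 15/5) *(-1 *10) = -1370/17 = -80.59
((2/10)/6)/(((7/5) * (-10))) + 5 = 2099/420 = 5.00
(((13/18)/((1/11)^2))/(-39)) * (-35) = 4235/54 = 78.43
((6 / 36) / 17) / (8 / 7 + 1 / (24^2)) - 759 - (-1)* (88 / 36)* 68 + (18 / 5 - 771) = -192081736/141219 = -1360.17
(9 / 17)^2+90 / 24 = 4659/1156 = 4.03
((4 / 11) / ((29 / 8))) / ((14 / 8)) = 128/2233 = 0.06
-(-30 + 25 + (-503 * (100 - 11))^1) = 44772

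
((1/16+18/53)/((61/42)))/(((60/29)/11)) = 1.47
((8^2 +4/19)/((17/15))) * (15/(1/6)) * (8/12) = 1098000/323 = 3399.38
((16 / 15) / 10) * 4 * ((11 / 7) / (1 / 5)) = 352/105 = 3.35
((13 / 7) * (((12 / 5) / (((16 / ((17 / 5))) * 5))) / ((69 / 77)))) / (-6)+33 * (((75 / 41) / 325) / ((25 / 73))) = 18650797/36777000 = 0.51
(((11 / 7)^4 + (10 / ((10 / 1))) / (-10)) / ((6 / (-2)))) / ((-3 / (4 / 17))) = 32002/204085 = 0.16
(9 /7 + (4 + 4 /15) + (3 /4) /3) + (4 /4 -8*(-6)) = 23017/420 = 54.80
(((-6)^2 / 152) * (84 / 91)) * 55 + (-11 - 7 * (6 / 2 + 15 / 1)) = -30869/247 = -124.98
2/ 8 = 1/4 = 0.25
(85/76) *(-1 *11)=-935/76 = -12.30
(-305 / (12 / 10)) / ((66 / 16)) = -6100/99 = -61.62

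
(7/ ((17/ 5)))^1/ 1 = 35/17 = 2.06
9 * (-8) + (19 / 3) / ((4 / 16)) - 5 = -155/3 = -51.67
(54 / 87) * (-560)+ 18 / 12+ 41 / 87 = -60137/174 = -345.61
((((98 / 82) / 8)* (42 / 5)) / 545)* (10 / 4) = 1029/178760 = 0.01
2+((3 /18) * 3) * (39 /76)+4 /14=2705/1064 = 2.54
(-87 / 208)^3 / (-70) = 658503/629923840 = 0.00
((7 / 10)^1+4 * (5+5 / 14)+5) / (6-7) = -1899/70 = -27.13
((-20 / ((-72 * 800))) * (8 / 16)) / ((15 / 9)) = 1/9600 = 0.00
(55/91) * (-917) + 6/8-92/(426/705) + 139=-2092383/3692 = -566.73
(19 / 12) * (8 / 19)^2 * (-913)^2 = 233984.28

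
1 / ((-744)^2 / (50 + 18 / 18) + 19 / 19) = 17/184529 = 0.00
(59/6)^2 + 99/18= 3679/36 = 102.19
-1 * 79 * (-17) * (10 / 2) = 6715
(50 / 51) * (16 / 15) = 160/153 = 1.05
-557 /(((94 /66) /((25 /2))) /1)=-459525/94 = -4888.56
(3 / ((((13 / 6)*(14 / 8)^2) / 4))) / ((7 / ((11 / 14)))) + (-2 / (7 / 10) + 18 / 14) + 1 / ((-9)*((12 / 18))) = -287491/187278 = -1.54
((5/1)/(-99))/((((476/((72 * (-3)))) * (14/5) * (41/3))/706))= 158850/375683 = 0.42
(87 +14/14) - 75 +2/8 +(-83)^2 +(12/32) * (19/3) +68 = 55781/8 = 6972.62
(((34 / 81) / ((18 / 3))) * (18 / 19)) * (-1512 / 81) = -1904/1539 = -1.24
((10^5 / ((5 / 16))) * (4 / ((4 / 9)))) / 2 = 1440000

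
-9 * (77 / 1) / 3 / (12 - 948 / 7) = 539/288 = 1.87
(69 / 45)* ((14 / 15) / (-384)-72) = -110.40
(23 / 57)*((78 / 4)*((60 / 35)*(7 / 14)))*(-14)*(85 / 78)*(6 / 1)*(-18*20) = 4222800/19 = 222252.63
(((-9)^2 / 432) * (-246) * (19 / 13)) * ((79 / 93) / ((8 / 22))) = -2030853/12896 = -157.48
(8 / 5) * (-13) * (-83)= 8632/5 = 1726.40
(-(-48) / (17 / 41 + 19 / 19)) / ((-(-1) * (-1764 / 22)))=-1804/4263 = -0.42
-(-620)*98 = 60760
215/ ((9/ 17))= 3655/9 = 406.11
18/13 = 1.38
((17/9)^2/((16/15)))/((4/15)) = 7225/576 = 12.54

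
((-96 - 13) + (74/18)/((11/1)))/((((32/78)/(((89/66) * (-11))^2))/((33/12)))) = -553685821/3456 = -160210.02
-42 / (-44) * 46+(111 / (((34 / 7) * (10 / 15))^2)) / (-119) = 37890741/864688 = 43.82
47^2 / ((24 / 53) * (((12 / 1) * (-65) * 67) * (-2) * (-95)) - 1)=-117077/238305653 = 0.00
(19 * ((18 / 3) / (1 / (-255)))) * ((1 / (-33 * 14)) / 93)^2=-1615/102559842 = 0.00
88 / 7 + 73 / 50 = 4911/350 = 14.03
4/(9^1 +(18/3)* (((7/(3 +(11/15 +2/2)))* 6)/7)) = 0.24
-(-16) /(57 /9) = 48/19 = 2.53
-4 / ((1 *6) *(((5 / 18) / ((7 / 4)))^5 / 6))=-992436543/25000 = -39697.46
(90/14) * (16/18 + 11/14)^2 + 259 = 277.03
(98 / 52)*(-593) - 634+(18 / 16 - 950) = -280847/104 = -2700.45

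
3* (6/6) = 3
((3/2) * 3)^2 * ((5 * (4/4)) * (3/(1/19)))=23085/4 = 5771.25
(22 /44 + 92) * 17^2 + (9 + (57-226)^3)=-9600135/2 = -4800067.50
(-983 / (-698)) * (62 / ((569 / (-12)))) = -365676/198581 = -1.84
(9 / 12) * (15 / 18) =5/8 = 0.62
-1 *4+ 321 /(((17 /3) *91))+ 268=264.62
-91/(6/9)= -273/2 = -136.50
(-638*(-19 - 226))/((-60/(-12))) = 31262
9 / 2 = 4.50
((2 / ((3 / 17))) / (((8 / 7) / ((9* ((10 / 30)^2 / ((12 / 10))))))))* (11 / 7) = 935/72 = 12.99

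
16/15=1.07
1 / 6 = 0.17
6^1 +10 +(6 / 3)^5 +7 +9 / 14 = 55.64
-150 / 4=-75/2 = -37.50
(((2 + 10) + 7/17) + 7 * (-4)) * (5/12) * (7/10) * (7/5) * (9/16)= -7791/2176 = -3.58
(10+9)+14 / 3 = 71/3 = 23.67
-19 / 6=-3.17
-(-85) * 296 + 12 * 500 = 31160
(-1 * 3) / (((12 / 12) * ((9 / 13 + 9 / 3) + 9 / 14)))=-182/263 = -0.69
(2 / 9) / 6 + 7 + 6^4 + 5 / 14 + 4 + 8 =497219/378 = 1315.39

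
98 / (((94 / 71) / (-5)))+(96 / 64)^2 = -69157/188 = -367.86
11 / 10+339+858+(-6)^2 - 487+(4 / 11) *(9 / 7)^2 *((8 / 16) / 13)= 52350917/70070 = 747.12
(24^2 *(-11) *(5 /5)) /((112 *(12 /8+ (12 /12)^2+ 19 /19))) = -792/49 = -16.16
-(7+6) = -13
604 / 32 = 151/8 = 18.88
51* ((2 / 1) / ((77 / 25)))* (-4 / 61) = -2.17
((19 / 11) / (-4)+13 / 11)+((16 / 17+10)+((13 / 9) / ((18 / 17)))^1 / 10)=81433/6885 = 11.83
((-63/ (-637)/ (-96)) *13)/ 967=-3/216608 = 0.00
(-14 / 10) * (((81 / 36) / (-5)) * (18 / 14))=81/100 = 0.81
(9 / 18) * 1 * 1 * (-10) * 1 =-5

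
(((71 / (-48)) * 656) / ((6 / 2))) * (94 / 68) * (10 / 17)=-684085/2601 = -263.01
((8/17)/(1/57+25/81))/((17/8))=49248/72539 = 0.68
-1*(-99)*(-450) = -44550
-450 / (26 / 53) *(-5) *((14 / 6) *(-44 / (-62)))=3060750/403 = 7594.91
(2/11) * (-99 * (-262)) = 4716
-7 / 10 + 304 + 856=1159.30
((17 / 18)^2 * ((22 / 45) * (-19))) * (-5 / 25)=60401/36450 = 1.66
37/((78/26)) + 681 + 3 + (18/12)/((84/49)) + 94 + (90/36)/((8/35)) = 38503/48 = 802.15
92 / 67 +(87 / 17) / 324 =170855/123012 = 1.39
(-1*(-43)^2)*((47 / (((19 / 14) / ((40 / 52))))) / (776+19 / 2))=-24332840/388037 = -62.71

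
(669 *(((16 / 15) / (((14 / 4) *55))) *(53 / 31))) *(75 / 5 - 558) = -205366944/59675 = -3441.42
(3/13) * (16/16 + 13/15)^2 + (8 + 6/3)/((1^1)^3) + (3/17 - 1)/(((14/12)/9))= 4.45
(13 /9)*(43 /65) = 43/45 = 0.96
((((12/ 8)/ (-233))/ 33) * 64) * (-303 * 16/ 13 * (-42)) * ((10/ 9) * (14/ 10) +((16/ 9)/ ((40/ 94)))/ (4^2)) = -59184384/166595 = -355.26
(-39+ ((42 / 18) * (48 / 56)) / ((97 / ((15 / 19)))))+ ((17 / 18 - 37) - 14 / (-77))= -27316535/364914 = -74.86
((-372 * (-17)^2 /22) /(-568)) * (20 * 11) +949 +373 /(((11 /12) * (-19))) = 41850880/14839 = 2820.33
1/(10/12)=6/5 = 1.20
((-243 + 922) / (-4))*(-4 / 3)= 679/3 = 226.33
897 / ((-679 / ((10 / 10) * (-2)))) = 1794/679 = 2.64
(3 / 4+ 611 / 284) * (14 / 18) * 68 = 98056/639 = 153.45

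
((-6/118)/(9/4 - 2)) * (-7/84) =1/59 = 0.02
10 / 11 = 0.91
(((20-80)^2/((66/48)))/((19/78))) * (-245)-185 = -550406665/209 = -2633524.71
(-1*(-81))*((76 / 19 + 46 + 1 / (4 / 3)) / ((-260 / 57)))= -937251/1040 = -901.20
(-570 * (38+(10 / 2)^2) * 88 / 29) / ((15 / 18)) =-3792096/29 = -130761.93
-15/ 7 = -2.14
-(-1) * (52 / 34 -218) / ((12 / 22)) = -20240/51 = -396.86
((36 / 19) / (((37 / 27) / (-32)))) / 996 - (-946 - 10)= 55779052/58349 = 955.96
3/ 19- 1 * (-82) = 82.16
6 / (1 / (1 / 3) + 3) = 1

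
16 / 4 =4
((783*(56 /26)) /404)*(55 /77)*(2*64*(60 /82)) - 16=14172272/53833 = 263.26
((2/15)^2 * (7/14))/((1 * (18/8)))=8/2025 = 0.00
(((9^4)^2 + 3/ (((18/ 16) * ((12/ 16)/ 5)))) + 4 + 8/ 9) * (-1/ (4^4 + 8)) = -11740021/72 = -163055.85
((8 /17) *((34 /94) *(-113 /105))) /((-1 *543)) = 904/2679705 = 0.00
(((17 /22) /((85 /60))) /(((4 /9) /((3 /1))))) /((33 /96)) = 1296/121 = 10.71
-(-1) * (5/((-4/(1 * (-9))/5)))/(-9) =-25/4 = -6.25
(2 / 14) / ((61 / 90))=0.21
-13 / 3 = -4.33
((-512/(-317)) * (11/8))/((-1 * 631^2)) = -704/126217037 = 0.00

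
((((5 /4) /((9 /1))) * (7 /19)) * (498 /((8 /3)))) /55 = 581/3344 = 0.17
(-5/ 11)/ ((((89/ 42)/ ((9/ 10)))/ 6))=-1134/979 = -1.16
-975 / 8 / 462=-325/1232 = -0.26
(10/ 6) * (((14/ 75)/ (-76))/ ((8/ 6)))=-7/2280 = 0.00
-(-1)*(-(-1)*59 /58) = 59/58 = 1.02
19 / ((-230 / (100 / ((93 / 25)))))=-4750/2139 = -2.22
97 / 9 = 10.78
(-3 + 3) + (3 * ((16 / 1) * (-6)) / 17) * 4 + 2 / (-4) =-2321/34 = -68.26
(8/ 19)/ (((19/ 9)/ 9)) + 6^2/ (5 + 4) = 2092/361 = 5.80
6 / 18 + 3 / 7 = 16/21 = 0.76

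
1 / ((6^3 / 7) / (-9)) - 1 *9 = -223/24 = -9.29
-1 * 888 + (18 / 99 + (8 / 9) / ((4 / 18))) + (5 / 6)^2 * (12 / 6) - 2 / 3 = -174853/198 = -883.10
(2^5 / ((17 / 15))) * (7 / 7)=480/17 = 28.24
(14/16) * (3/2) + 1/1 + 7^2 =821/16 = 51.31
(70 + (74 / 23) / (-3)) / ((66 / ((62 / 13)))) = 147436/29601 = 4.98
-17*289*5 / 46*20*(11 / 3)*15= -13510750/23 = -587423.91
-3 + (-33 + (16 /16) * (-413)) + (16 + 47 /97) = -41954/97 = -432.52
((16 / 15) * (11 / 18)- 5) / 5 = -587/675 = -0.87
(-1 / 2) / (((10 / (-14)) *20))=7/200 = 0.04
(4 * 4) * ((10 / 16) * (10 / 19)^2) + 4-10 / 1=-1166/361 = -3.23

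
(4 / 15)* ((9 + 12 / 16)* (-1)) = -13/5 = -2.60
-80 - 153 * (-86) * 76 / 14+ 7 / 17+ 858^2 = 807513.55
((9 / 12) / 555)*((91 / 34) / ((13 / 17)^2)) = 119/19240 = 0.01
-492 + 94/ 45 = -22046/45 = -489.91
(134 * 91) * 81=987714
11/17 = 0.65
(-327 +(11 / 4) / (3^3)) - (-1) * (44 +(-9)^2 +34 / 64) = -173981/864 = -201.37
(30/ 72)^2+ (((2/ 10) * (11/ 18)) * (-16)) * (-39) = 55037/720 = 76.44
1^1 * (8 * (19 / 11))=152/11 = 13.82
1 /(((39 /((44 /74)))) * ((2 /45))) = 165/481 = 0.34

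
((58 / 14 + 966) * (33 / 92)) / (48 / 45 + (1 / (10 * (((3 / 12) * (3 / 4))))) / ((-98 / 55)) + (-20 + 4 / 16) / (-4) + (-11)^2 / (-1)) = -2852220/945001 = -3.02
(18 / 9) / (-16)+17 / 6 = 65/24 = 2.71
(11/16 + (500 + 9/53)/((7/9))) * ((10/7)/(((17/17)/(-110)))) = -150125525/1484 = -101162.75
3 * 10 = 30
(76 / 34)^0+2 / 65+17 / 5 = 288/65 = 4.43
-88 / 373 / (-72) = 11/3357 = 0.00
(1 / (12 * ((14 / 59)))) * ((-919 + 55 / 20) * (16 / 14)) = -367.75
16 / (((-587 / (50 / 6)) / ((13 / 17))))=-5200/29937 = -0.17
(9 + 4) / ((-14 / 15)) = -195/14 = -13.93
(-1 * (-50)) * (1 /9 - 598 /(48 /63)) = -1412575/36 = -39238.19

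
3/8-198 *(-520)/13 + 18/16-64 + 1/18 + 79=71429/9 = 7936.56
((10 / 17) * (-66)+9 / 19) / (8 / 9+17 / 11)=-1226313/77843 = -15.75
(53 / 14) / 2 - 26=-24.11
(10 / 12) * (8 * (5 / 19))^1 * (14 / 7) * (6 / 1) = 400/19 = 21.05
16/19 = 0.84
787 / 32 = 24.59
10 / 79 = 0.13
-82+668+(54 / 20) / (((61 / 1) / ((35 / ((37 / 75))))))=2659379/4514 = 589.14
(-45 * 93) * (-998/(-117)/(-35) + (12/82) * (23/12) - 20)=83546.09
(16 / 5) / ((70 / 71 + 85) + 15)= 0.03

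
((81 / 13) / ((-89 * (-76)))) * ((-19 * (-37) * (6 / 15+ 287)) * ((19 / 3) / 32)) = 27275697/740480 = 36.84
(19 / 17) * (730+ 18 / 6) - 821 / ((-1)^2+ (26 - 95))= 831.31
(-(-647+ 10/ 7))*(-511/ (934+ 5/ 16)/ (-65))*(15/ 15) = 5.43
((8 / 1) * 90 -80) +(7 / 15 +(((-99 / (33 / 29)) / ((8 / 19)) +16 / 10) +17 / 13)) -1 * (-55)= 767129/1560 = 491.75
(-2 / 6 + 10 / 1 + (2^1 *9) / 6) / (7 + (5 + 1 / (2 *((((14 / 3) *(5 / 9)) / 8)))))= 665/711 = 0.94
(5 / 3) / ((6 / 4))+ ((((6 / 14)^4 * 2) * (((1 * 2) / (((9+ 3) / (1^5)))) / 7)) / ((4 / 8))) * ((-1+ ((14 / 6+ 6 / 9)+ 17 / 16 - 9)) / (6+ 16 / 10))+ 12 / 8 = 2.61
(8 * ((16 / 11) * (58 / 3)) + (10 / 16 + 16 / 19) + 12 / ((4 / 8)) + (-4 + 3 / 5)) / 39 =476591/75240 = 6.33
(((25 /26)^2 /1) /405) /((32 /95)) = 11875/1752192 = 0.01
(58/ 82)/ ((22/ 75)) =2.41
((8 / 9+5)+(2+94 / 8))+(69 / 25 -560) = -483841/900 = -537.60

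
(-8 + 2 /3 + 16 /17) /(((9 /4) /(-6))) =2608/153 = 17.05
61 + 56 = 117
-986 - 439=-1425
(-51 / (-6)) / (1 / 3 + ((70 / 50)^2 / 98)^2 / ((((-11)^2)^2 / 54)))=466681875/18301331 = 25.50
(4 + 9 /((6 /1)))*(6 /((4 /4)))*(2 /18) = 11/3 = 3.67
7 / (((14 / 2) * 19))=1/19 = 0.05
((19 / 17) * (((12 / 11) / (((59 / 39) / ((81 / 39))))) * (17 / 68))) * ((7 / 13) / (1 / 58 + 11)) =208278/10183459 = 0.02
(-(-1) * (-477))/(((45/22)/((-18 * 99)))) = 2077812/5 = 415562.40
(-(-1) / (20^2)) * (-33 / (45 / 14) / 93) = -77/279000 = 0.00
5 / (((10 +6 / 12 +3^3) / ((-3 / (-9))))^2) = 4/10125 = 0.00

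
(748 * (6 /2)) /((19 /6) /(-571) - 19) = -7687944/65113 = -118.07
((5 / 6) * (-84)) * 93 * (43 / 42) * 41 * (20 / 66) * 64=-174889600/33 = -5299684.85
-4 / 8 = -1/2 = -0.50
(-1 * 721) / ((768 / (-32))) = 721/24 = 30.04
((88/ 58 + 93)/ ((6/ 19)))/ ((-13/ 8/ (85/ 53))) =-295.39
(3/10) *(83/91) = 249/910 = 0.27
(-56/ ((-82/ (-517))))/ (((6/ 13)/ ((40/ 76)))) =-940940/2337 = -402.63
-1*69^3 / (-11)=328509/11 = 29864.45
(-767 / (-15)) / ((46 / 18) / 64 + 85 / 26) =15.45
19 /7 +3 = 40/7 = 5.71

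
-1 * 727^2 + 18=-528511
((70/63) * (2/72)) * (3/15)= 1/162 = 0.01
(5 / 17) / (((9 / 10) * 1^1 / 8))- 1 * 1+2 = 553/153 = 3.61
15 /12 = 5/4 = 1.25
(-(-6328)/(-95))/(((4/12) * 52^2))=-2373/32110 = -0.07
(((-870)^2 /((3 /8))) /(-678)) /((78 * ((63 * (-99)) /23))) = 3868600/27486459 = 0.14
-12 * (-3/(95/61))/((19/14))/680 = 0.03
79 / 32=2.47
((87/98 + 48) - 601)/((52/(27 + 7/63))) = -3300527/11466 = -287.85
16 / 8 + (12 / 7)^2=242/49 = 4.94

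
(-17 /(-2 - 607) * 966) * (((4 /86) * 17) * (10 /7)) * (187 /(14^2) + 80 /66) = 931311170/14114793 = 65.98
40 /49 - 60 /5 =-548/49 = -11.18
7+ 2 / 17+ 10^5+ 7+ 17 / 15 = 25503889/255 = 100015.25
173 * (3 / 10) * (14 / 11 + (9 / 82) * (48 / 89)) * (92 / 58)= 638175894/5820155 = 109.65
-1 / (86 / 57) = -0.66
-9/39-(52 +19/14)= -9753/182 = -53.59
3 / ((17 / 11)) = 33/17 = 1.94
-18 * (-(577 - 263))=5652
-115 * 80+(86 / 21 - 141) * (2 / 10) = -193775/21 = -9227.38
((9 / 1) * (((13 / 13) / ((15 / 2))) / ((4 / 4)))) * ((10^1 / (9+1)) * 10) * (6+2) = 96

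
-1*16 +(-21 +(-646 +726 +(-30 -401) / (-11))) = 904/11 = 82.18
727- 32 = 695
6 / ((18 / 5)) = 5/3 = 1.67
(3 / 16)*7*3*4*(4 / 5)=63/5 = 12.60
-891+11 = -880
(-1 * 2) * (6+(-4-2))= 0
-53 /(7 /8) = -424/7 = -60.57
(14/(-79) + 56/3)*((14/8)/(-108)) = -15337/51192 = -0.30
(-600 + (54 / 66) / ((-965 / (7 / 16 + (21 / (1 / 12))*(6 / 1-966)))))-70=-464.89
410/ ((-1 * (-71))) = 410/71 = 5.77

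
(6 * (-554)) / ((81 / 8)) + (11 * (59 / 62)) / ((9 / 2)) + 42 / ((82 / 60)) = -10131697/34317 = -295.24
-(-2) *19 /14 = 19/7 = 2.71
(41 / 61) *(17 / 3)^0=41/61 = 0.67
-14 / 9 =-1.56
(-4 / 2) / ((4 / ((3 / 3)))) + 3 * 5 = 29/2 = 14.50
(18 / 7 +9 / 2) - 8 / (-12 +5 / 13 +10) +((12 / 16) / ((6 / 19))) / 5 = 10499/840 = 12.50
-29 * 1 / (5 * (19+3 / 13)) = -377/1250 = -0.30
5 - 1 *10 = -5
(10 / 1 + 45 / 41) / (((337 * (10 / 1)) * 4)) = 91/110536 = 0.00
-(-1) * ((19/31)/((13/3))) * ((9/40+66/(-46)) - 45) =-6.54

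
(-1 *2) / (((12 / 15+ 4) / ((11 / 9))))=-55/108 = -0.51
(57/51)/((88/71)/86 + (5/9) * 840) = 174021/72663644 = 0.00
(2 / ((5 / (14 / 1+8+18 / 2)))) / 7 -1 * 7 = -183/35 = -5.23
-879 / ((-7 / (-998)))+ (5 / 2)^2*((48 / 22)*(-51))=-9703212/77 = -126015.74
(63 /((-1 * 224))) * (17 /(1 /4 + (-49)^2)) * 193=-1737/4520 = -0.38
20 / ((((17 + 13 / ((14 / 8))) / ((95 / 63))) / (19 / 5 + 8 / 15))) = 1300/243 = 5.35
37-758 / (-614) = 38.23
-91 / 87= -1.05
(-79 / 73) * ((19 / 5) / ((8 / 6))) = -4503/1460 = -3.08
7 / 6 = 1.17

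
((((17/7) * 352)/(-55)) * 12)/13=-6528/455 = -14.35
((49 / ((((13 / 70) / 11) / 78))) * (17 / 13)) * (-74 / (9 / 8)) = -759429440/39 = -19472549.74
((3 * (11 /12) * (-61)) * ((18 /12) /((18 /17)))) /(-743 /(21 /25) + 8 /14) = 79849/297008 = 0.27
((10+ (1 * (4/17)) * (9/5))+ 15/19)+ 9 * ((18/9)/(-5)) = 7.61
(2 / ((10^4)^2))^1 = 1/50000000 = 0.00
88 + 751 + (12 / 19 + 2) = 15991/19 = 841.63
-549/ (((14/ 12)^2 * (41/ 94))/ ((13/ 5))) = -24151608/10045 = -2404.34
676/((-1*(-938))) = 338/469 = 0.72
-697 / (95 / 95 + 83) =-697/84 = -8.30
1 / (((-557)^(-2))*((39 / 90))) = 9307470/13 = 715959.23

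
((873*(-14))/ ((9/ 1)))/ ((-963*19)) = 1358/18297 = 0.07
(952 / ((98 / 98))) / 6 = 158.67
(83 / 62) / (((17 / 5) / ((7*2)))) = 5.51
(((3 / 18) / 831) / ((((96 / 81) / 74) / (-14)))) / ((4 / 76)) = -14763/4432 = -3.33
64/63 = 1.02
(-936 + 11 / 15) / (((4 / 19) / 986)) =-131409643/30 = -4380321.43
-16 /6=-8/3 = -2.67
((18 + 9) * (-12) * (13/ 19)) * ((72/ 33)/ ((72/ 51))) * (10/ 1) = -716040/209 = -3426.03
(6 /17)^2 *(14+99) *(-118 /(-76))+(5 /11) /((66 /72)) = 14850186/664411 = 22.35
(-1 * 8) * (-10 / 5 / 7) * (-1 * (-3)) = 48/7 = 6.86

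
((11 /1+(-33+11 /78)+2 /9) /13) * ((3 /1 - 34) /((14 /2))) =156953/21294 = 7.37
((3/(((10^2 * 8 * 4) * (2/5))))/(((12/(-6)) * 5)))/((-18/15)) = 1/5120 = 0.00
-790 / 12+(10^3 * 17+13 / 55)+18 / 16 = 22354897/1320 = 16935.53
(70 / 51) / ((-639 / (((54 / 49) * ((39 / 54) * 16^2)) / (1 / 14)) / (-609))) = 13511680/3621 = 3731.48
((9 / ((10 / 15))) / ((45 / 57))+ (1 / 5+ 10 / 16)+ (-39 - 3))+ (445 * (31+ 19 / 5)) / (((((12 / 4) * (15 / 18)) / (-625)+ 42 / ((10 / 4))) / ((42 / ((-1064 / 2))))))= -309119103/3191240 = -96.86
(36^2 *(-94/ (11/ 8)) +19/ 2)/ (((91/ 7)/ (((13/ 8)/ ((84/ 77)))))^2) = -21438725/18432 = -1163.13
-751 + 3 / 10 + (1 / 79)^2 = -46851177/62410 = -750.70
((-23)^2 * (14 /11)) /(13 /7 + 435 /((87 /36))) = 51842/14003 = 3.70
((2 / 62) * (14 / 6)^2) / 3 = 49/837 = 0.06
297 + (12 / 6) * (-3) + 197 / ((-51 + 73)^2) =141041/484 = 291.41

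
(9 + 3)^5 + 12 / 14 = 1741830/7 = 248832.86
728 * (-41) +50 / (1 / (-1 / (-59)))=-1760982/59 = -29847.15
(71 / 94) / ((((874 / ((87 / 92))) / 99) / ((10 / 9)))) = 0.09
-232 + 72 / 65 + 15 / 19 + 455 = 277748/1235 = 224.90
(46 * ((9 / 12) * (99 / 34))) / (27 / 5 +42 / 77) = 16.90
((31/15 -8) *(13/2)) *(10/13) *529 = -47081/3 = -15693.67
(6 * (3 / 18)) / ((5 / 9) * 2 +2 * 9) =9/172 = 0.05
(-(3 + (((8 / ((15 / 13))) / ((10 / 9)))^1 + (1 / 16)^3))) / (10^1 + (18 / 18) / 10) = -946201/1034240 = -0.91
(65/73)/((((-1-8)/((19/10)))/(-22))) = 2717/657 = 4.14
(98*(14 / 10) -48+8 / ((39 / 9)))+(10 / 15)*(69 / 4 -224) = -18247/390 = -46.79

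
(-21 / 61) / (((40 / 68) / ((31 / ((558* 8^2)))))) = -119/234240 = 0.00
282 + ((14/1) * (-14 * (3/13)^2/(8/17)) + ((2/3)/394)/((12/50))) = 77853656/299637 = 259.83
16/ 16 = 1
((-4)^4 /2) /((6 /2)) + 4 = 46.67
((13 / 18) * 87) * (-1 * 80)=-15080/3 = -5026.67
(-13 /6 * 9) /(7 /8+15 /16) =-312/29 = -10.76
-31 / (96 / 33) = -341/32 = -10.66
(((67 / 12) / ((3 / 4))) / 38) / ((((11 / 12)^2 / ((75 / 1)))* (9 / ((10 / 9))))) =134000/62073 = 2.16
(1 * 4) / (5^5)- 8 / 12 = -6238/9375 = -0.67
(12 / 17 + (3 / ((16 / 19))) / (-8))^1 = 567/2176 = 0.26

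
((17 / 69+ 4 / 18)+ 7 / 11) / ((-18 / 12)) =-0.74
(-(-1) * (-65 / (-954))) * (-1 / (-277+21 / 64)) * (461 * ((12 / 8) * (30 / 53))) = 4794400/49738963 = 0.10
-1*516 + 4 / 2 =-514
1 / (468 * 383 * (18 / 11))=11/3226392 = 0.00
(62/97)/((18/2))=62/873 = 0.07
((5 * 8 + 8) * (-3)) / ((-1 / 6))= 864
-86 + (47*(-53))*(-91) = 226595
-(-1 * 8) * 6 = 48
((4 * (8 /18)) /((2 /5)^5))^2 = 9765625/324 = 30140.82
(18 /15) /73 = 0.02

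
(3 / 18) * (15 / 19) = 5/38 = 0.13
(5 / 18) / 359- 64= -413563/6462 = -64.00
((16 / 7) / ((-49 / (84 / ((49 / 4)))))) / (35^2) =-768/2941225 = 0.00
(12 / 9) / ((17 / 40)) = 160/51 = 3.14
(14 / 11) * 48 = 672/11 = 61.09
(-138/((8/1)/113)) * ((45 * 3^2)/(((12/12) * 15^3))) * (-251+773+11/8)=-97938117/800 = -122422.65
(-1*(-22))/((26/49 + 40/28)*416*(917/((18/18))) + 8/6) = 231/7847438 = 0.00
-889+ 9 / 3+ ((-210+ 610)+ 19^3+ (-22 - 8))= 6343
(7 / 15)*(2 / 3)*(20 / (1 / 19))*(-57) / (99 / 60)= -404320/99 = -4084.04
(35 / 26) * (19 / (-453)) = -665/11778 = -0.06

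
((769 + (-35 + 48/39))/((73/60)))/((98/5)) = 1433700/46501 = 30.83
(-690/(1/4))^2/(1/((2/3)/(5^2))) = 203136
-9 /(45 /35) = -7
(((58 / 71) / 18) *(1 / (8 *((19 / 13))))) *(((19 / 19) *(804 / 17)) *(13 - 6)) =176813/137598 = 1.28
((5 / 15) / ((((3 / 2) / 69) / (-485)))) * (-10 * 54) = 4015800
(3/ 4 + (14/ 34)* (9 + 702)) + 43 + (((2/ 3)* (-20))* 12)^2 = 1763683/68 = 25936.51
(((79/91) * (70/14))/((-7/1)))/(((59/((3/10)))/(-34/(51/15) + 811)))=-189837/75166 = -2.53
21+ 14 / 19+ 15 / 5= 470/19 = 24.74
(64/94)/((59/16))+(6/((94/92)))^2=4518448/130331 = 34.67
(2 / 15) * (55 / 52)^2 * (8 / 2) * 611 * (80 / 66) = 51700/117 = 441.88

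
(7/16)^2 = 49/256 = 0.19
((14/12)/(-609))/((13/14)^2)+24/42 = 175750/308763 = 0.57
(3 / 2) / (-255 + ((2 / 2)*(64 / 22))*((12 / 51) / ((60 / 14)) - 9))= -8415/1576534 = -0.01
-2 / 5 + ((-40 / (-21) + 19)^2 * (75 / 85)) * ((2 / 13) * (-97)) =-934761824/162435 = -5754.68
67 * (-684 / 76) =-603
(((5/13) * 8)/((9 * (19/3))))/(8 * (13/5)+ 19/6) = 400/177593 = 0.00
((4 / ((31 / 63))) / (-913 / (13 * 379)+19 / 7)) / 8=0.40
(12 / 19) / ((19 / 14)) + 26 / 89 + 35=1148853/32129 = 35.76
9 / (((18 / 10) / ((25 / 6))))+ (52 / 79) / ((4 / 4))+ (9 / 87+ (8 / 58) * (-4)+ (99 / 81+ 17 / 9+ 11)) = 35.15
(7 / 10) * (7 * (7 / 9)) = 343/90 = 3.81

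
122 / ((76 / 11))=671/38 = 17.66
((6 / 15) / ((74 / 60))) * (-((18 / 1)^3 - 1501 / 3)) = -63980/37 = -1729.19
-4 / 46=-2/23 = -0.09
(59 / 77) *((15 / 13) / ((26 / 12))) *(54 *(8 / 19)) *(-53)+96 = -97842048/247247 = -395.73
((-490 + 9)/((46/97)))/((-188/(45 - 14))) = 1446367/8648 = 167.25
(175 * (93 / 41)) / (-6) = -5425/82 = -66.16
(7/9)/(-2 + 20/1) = 7/162 = 0.04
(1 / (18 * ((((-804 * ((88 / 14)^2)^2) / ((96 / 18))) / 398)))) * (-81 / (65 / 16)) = 477799/255046220 = 0.00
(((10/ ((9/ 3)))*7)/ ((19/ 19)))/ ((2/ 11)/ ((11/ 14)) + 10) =4235/1857 = 2.28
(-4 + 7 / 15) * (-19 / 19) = 53/15 = 3.53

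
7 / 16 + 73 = 1175/16 = 73.44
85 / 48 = 1.77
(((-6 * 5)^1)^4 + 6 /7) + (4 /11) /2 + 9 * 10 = 62377010/77 = 810091.04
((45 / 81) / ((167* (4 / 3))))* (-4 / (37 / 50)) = -250/18537 = -0.01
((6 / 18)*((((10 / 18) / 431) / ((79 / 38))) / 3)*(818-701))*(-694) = -1714180/306441 = -5.59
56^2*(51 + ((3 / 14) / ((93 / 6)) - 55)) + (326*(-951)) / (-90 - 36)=-6536119/651 = -10040.12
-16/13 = -1.23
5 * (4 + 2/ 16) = 165/8 = 20.62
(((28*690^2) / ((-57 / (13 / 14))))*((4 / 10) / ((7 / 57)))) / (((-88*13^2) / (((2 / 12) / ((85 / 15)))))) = 23805/17017 = 1.40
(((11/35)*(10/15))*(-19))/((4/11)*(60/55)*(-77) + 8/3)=2299/16100 = 0.14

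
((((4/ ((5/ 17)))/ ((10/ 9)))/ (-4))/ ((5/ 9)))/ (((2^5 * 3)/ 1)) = -459/8000 = -0.06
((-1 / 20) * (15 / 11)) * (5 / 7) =-15/308 = -0.05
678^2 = 459684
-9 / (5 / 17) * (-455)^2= -6334965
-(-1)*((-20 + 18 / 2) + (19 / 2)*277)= 5241/2 = 2620.50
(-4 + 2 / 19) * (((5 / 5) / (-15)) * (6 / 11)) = 148/1045 = 0.14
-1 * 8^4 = -4096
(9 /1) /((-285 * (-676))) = 3/64220 = 0.00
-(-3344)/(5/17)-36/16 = 11367.35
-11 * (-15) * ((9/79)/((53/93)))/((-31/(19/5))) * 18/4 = -18.19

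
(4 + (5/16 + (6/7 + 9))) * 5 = 7935/112 = 70.85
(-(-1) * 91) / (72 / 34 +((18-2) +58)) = 1547/1294 = 1.20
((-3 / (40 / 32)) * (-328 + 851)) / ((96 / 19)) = -248.42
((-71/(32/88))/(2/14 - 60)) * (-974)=-2662429/838 = -3177.12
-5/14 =-0.36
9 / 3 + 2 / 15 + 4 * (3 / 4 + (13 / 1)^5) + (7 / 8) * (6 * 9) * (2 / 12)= 178222321/120 = 1485186.01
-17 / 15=-1.13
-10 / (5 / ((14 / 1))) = -28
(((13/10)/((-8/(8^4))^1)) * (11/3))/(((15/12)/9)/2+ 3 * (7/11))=-9664512/7835 = -1233.51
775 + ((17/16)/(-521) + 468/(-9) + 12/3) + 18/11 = 728.63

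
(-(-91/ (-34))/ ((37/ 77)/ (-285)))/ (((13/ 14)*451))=97755/25789 = 3.79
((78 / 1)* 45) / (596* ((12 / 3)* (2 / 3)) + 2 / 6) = 10530/4769 = 2.21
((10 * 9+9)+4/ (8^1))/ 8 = 12.44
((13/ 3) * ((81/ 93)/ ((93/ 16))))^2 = 0.42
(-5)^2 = 25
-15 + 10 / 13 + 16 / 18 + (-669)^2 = 52363076/117 = 447547.66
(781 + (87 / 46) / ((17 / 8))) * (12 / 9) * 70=85601320/1173 = 72976.40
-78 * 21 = -1638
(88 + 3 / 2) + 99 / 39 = 2393/26 = 92.04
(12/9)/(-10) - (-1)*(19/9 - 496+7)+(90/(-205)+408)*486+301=365104489/1845 = 197888.61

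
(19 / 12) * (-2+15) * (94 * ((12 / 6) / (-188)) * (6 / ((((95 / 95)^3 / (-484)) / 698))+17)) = 500662825/12 = 41721902.08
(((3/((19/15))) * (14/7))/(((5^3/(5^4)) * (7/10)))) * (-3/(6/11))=-24750/133 = -186.09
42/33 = 14/11 = 1.27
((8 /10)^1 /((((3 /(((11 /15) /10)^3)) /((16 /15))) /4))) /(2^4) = 2662/94921875 = 0.00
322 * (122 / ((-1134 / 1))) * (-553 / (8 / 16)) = 3103436/81 = 38314.02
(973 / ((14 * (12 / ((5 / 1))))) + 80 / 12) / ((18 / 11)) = 1045/48 = 21.77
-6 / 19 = -0.32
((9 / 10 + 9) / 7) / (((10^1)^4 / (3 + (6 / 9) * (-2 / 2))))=33/100000 = 0.00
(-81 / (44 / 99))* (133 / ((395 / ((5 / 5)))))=-61.37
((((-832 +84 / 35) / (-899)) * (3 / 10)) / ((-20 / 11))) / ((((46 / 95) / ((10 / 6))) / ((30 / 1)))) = -650199/41354 = -15.72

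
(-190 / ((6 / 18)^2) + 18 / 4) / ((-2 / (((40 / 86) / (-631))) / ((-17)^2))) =-4928895/27133 = -181.66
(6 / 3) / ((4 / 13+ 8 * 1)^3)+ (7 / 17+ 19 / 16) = 17161559/10707552 = 1.60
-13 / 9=-1.44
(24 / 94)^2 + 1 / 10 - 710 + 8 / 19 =-297748049/419710 = -709.41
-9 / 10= -0.90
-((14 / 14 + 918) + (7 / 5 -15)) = -4527/5 = -905.40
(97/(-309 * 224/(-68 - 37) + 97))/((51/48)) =0.12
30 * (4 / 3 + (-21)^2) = 13270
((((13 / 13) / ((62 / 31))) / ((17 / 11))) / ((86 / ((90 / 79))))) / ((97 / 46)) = 11385/5601653 = 0.00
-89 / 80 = -1.11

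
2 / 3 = 0.67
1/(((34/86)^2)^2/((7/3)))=23931607/250563 = 95.51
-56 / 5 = -11.20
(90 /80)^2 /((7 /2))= 81/224 = 0.36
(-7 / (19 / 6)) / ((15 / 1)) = -14/95 = -0.15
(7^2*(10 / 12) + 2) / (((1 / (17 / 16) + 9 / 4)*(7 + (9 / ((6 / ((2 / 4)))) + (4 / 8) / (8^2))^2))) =143163392/80787147 = 1.77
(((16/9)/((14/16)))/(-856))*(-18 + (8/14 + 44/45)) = 82912/2123415 = 0.04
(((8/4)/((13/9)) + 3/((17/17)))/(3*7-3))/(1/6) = 19/13 = 1.46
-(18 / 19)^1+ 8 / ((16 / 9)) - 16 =-473/38 = -12.45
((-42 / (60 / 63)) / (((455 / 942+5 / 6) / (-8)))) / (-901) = -207711/698275 = -0.30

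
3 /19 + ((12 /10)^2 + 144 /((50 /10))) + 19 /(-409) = 5896526/194275 = 30.35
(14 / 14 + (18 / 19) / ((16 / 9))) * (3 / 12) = 233/608 = 0.38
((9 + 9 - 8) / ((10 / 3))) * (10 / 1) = 30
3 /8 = 0.38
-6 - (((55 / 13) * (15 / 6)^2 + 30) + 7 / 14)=-3273/52 = -62.94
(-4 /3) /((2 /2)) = -4/3 = -1.33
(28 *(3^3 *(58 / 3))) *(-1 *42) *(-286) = 175567392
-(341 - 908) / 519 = 189/173 = 1.09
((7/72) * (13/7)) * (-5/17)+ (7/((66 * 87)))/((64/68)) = -80917/1561824 = -0.05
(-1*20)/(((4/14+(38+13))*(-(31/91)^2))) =1159340/344999 = 3.36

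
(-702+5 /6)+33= -4009/6 = -668.17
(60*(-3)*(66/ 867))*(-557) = 2205720/289 = 7632.25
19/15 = 1.27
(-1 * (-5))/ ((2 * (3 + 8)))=5/22 = 0.23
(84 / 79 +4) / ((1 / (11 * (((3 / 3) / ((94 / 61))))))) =134200/3713 = 36.14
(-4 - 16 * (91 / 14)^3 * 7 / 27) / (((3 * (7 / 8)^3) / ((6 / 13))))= -31606784/120393 = -262.53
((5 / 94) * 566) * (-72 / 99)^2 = 90560/5687 = 15.92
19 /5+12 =79/5 = 15.80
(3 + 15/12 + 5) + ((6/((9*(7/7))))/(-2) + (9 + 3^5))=3131/12 = 260.92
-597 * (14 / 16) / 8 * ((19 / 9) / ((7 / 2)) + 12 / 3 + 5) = -120395/192 = -627.06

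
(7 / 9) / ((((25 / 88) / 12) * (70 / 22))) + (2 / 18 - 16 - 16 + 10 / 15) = -23509/1125 = -20.90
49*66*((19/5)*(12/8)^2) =276507/10 = 27650.70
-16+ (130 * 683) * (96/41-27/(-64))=245340.82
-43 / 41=-1.05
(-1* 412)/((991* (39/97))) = -1.03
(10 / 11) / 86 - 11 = -5198/473 = -10.99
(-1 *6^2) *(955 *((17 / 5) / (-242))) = 58446/121 = 483.02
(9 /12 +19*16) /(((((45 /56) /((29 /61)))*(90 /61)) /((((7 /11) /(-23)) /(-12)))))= 75313/267300 = 0.28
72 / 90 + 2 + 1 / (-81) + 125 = 51754/405 = 127.79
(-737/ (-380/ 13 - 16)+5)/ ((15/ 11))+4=173011/8820 = 19.62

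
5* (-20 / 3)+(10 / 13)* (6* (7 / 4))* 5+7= 548/39 = 14.05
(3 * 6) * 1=18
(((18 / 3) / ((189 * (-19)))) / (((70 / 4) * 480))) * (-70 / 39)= 1/2800980 = 0.00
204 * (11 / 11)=204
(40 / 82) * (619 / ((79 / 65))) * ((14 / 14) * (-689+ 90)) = -482015300/3239 = -148816.09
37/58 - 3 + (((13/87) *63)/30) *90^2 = 147283/58 = 2539.36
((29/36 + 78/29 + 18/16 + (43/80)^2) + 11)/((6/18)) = 26574589/556800 = 47.73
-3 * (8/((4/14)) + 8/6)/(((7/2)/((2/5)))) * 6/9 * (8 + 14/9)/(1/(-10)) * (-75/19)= -3027200/1197 = -2528.99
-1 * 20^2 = -400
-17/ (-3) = 17/3 = 5.67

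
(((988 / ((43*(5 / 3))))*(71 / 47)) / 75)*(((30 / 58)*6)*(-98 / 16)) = -7733817/1465225 = -5.28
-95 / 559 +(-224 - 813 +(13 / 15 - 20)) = -8857103/8385 = -1056.30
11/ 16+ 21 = 347/16 = 21.69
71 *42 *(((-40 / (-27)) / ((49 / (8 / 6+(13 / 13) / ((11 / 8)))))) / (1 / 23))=4272.98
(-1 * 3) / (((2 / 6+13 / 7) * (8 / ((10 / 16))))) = -315/2944 = -0.11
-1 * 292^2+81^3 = 446177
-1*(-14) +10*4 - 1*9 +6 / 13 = 591/13 = 45.46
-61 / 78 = -0.78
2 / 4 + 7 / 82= 24/41 = 0.59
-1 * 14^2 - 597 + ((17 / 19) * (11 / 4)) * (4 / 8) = -120349/152 = -791.77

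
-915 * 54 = -49410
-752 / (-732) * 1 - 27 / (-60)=1.48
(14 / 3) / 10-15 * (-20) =300.47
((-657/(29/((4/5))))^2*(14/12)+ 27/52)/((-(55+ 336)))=-419554971/427480300 = -0.98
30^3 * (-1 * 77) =-2079000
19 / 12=1.58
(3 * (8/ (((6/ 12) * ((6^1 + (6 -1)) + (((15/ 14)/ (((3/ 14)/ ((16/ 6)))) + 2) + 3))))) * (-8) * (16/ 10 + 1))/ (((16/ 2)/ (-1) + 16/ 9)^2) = -9477/10780 = -0.88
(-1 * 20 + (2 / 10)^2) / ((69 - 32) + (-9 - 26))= -9.98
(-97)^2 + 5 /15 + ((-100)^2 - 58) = 58054/3 = 19351.33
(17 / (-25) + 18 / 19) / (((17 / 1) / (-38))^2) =9652/7225 = 1.34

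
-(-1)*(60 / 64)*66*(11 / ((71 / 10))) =27225/284 = 95.86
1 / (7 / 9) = 9/7 = 1.29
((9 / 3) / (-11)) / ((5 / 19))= -57/55 = -1.04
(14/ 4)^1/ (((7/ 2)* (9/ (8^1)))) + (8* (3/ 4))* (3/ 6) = 35/9 = 3.89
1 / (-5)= -1/5 = -0.20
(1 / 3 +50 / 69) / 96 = 73/6624 = 0.01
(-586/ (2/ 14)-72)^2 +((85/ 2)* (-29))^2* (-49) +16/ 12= -684137747/12 = -57011478.92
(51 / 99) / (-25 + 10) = -17/495 = -0.03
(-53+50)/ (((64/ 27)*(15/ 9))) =-243/320 = -0.76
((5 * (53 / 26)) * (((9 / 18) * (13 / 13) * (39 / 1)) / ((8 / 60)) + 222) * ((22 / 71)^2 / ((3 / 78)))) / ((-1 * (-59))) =47231745/297419 = 158.81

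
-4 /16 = -1/4 = -0.25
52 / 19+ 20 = 22.74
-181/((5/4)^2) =-2896/25 = -115.84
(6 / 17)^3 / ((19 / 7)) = 1512/93347 = 0.02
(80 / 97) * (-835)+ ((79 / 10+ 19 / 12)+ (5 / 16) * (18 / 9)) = -7898339/11640 = -678.55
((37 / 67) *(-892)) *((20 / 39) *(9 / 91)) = -24.98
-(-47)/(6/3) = 47/2 = 23.50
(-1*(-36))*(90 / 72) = 45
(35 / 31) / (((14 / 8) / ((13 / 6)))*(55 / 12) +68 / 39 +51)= 10920/545941 = 0.02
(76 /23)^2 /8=722/529 = 1.36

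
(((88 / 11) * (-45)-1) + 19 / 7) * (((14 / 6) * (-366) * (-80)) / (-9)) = 8159360/3 = 2719786.67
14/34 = 7/17 = 0.41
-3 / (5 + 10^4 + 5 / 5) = -3/10006 = 0.00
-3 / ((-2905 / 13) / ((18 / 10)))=351/14525 = 0.02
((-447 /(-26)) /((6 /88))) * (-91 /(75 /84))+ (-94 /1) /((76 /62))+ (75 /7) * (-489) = -103126504/3325 = -31015.49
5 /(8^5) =5/32768 = 0.00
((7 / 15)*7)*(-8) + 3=-347/15 = -23.13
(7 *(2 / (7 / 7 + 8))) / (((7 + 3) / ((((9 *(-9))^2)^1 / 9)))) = 567/5 = 113.40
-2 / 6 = -1/3 = -0.33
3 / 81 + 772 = 20845/27 = 772.04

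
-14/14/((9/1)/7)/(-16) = 7/144 = 0.05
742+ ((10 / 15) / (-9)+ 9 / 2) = 746.43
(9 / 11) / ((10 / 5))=9/22 = 0.41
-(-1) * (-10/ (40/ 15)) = -15/4 = -3.75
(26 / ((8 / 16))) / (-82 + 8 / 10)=-130/203 = -0.64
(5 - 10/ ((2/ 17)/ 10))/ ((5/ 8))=-1352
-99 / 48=-33/16 = -2.06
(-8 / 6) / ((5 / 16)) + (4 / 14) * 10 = -148/105 = -1.41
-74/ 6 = -37/3 = -12.33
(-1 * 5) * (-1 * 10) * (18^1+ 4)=1100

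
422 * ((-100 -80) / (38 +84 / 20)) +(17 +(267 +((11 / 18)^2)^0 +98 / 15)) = -22627/15 = -1508.47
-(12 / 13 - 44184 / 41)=573900/533 = 1076.74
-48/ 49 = -0.98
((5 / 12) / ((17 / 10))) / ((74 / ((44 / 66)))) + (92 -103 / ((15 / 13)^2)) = 1381073/94350 = 14.64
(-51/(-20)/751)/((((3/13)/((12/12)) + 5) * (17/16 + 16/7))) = 91/469375 = 0.00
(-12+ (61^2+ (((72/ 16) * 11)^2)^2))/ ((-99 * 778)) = -96118945/1232352 = -78.00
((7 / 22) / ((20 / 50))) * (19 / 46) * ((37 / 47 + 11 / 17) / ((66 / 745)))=94626175/17788936 = 5.32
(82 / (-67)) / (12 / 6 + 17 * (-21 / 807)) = -22058/28073 = -0.79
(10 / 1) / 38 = 5/19 = 0.26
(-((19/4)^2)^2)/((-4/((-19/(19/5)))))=-651605/1024 = -636.33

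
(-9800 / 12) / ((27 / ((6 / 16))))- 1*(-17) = 611/108 = 5.66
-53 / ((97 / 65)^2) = -223925/9409 = -23.80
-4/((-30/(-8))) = -16/15 = -1.07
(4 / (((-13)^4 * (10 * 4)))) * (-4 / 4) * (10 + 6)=-8/142805 = 0.00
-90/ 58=-45/29 = -1.55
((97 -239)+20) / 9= -13.56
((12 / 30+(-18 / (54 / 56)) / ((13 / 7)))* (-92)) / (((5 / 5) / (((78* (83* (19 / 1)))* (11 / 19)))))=316160944/5 = 63232188.80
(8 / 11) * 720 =5760/11 = 523.64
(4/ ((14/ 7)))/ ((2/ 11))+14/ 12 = 73/6 = 12.17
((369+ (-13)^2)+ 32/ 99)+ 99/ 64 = 3420617/6336 = 539.87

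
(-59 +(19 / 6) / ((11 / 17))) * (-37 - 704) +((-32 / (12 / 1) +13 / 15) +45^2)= 4632737/110 = 42115.79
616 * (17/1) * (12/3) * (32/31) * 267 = 357891072/31 = 11544873.29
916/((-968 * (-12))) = 229/2904 = 0.08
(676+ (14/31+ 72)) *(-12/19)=-278424/589 = -472.71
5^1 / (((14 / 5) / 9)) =225/14 = 16.07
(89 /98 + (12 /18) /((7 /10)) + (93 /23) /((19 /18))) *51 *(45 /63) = 62151575/299782 = 207.32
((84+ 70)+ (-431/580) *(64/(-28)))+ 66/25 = 803568/5075 = 158.34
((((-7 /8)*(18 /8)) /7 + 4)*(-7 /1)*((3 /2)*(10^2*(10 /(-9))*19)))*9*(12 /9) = 1978375/2 = 989187.50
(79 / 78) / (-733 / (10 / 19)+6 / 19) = -7505/10317567 = 0.00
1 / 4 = 0.25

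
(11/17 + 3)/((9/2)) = 124/153 = 0.81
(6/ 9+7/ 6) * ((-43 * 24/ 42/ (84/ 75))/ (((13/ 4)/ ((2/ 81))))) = -47300/154791 = -0.31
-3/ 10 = -0.30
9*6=54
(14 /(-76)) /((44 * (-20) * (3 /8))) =7/12540 = 0.00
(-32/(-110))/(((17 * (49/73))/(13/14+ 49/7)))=64824/320705 = 0.20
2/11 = 0.18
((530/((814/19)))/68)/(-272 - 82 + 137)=-5035/6005692 = 0.00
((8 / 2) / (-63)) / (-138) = 2/4347 = 0.00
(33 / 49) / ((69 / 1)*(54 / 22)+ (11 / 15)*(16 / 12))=16335/4131631 = 0.00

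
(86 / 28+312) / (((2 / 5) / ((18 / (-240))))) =-13233/224 = -59.08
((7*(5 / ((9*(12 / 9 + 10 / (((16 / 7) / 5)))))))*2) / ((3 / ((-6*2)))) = -2240/1671 = -1.34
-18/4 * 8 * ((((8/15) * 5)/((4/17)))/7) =-408/7 = -58.29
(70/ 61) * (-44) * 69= -212520/61 = -3483.93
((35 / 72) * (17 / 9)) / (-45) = -119/5832 = -0.02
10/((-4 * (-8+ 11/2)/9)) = 9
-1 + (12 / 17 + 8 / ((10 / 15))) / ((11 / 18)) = 3701/187 = 19.79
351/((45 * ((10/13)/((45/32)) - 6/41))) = 187083/9610 = 19.47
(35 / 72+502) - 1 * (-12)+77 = 42587/72 = 591.49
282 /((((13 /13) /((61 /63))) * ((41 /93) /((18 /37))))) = 3199572/10619 = 301.31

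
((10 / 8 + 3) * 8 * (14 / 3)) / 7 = 68/3 = 22.67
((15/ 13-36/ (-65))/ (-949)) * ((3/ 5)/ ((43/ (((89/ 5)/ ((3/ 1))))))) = -9879/66311375 = 0.00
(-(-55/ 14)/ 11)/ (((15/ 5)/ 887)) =105.60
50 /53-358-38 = -20938/53 = -395.06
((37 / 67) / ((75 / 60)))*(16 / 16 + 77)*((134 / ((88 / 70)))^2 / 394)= 23686845/23837 = 993.70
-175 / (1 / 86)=-15050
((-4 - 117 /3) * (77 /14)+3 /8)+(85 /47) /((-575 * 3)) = -30630271/129720 = -236.13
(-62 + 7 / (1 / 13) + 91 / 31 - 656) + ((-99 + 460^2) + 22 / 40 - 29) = 130726061/620 = 210848.49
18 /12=3/2 = 1.50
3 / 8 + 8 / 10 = 47/40 = 1.18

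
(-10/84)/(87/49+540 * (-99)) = 35/15716718 = 0.00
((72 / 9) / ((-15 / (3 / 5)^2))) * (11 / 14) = -132/875 = -0.15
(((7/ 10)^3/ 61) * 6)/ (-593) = -1029/18086500 = 0.00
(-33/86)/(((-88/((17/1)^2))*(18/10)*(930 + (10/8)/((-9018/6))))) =144789/192335732 = 0.00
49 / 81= 0.60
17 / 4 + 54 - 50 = 33/4 = 8.25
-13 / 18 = -0.72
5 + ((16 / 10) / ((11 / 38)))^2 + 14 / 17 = 1870547/51425 = 36.37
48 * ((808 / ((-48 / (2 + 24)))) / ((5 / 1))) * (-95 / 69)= 399152/69 = 5784.81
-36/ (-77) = 36/77 = 0.47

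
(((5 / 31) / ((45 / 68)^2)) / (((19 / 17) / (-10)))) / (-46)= 78608/1097307 = 0.07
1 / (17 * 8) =1/136 = 0.01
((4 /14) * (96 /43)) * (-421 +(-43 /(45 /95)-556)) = -615040/903 = -681.11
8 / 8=1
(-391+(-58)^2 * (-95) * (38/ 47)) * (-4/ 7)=48649668/329 = 147871.33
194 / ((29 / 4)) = 776/29 = 26.76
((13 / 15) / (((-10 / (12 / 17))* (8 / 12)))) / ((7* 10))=-39/29750 = 0.00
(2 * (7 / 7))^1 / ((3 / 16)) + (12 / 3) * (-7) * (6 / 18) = 4/3 = 1.33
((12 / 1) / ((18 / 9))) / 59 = 6/59 = 0.10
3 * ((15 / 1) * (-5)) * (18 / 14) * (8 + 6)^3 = -793800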